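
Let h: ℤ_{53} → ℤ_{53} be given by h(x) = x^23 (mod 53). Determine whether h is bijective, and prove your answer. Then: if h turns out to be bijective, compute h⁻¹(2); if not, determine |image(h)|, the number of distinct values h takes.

50

Since 53 is prime, the nonzero elements of ℤ_{53} form a cyclic group of order 52.
As gcd(23, 52) = 1, raising to the 23rd power is a bijection on this group: if x_1^23 ≡ x_2^23 then (x_1x_2^{−1})^23 = 1, and the only element of order dividing gcd(23, 52) = 1 is 1, so x_1 = x_2.
With h(0) = 0 this makes h injective on all of ℤ_{53}, hence bijective (finite equal-size domain and codomain). In particular h is bijective.
Since h is bijective, we find the preimage of 2. The inverse of x ↦ x^23 on (ℤ_{53})^× is x ↦ x^43, because 23·43 = 989 = 19·52 + 1 ≡ 1 (mod 52) and x^{52} = 1 for x ≠ 0 (Fermat). So h⁻¹(2) = 2^43 mod 53.
Repeated squaring mod 53: 2^1 ≡ 2, 2^2 ≡ 2² = 4, 2^4 ≡ 4² = 16, 2^8 ≡ 16² = 256 ≡ 44, 2^16 ≡ 44² = 1936 ≡ 28, 2^32 ≡ 28² = 784 ≡ 42. Since 43 = 32 + 8 + 2 + 1, 2^43 ≡ 42·44·4·2: 42·44 = 1848 ≡ 46, then 46·4 = 184 ≡ 25, then 25·2 = 50. So 2^43 ≡ 50 (mod 53).
Hence h⁻¹(2) = 50.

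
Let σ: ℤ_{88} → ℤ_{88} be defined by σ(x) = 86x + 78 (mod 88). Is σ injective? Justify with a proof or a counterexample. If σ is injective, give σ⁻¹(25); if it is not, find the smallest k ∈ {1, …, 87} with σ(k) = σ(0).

We have gcd(86, 88) = 2 > 1. Taking a = 0 and b = 44: σ(0) = 78 and σ(44) = 86·44 + 78 = 3862 ≡ 78 (mod 88).
So σ(0) = σ(44) while 0 ≠ 44, therefore σ is not injective.
Since σ is not injective, we find the least positive k with σ(k) = σ(0): this means 86k ≡ 0 (mod 88), i.e. 88 ∣ 86k. Since gcd(86, 88) = 2, dividing through by 2 this holds exactly when 44 ∣ 43k, and as gcd(43, 44) = 1, exactly when 44 ∣ k.
The smallest positive such k is 44.

44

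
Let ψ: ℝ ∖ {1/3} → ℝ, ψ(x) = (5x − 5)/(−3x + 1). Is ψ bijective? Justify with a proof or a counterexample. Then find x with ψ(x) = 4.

If ψ(x) = −5/3, cross-multiplying gives −3(5x − 5) = 5(−3x + 1), which simplifies to 15 = 5 — false.  So −5/3 has no preimage and ψ is not surjective.
Thus ψ is not bijective.
Solving ψ(x) = 4: cross-multiplying gives 5x − 5 = 4(−3x + 1), which rearranges to 17x = 9, so x = 9/17.

9/17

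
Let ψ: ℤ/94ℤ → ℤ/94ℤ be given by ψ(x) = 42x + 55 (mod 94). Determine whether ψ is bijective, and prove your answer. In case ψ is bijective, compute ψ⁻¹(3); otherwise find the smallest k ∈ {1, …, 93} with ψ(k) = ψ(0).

We have gcd(42, 94) = 2 > 1. Taking u = 0 and v = 47: ψ(0) = 55 and ψ(47) = 42·47 + 55 = 2029 ≡ 55 (mod 94).
So ψ(0) = ψ(47) while 0 ≠ 47, hence ψ is not injective, hence not bijective.
Since ψ is not bijective, we find the least positive k with ψ(k) = ψ(0): this means 42k ≡ 0 (mod 94), i.e. 94 ∣ 42k. Since gcd(42, 94) = 2, dividing through by 2 this holds exactly when 47 ∣ 21k, and as gcd(21, 47) = 1, exactly when 47 ∣ k.
The smallest positive such k is 47.

47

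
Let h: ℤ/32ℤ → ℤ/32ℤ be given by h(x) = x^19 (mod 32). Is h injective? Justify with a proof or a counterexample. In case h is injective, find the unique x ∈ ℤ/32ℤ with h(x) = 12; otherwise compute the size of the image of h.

h(0) = 0^19 = 0.
h(2): Repeated squaring mod 32: 2^1 ≡ 2, 2^2 ≡ 2² = 4, 2^4 ≡ 4² = 16, 2^8 ≡ 16² = 256 ≡ 0, 2^16 ≡ 0² = 0. Since 19 = 16 + 2 + 1, 2^19 ≡ 0·4·2: 0·4 = 0, then 0·2 = 0. So 2^19 ≡ 0 (mod 32).
So h(0) = h(2) = 0 while 0 ≠ 2, thus h is not injective.
Since h is not injective, we determine |image(h)|. Computing x^19 mod 32 for each x (by repeated squaring, reducing mod 32 at every step), the values h(0), h(1), …, h(31) are: 0, 1, 0, 27, 0, 29, 0, 23, 0, 25, 0, 19, 0, 21, 0, 15, 0, 17, 0, 11, 0, 13, 0, 7, 0, 9, 0, 3, 0, 5, 0, 31.
The distinct values are {0, 1, 3, 5, 7, 9, 11, 13, 15, 17, 19, 21, 23, 25, 27, 29, 31}; there are 17 of them.

17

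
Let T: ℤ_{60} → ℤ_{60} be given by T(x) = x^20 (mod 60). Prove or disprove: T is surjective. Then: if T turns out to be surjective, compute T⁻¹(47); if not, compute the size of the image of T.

T(2): Repeated squaring mod 60: 2^1 ≡ 2, 2^2 ≡ 2² = 4, 2^4 ≡ 4² = 16, 2^8 ≡ 16² = 256 ≡ 16, 2^16 ≡ 16² = 256 ≡ 16. Since 20 = 16 + 4, 2^20 ≡ 16·16: 16·16 = 256 ≡ 16. So 2^20 ≡ 16 (mod 60).
T(4): Repeated squaring mod 60: 4^1 ≡ 4, 4^2 ≡ 4² = 16, 4^4 ≡ 16² = 256 ≡ 16, 4^8 ≡ 16² = 256 ≡ 16, 4^16 ≡ 16² = 256 ≡ 16. Since 20 = 16 + 4, 4^20 ≡ 16·16: 16·16 = 256 ≡ 16. So 4^20 ≡ 16 (mod 60).
So T(2) = T(4) = 16 while 2 ≠ 4, therefore T is not injective.
A non-injective map from the 60-element set ℤ_{60} to itself takes at most 59 distinct values, so it cannot be surjective. Thus T is not surjective.
Since T is not surjective, we determine |image(T)|. Computing x^20 mod 60 for each x (by repeated squaring, reducing mod 60 at every step), the values T(0), T(1), …, T(59) are: 0, 1, 16, 21, 16, 25, 36, 1, 16, 21, 40, 1, 36, 1, 16, 45, 16, 1, 36, 1, 40, 21, 16, 1, 36, 25, 16, 21, 16, 1, 0, 1, 16, 21, 16, 25, 36, 1, 16, 21, 40, 1, 36, 1, 16, 45, 16, 1, 36, 1, 40, 21, 16, 1, 36, 25, 16, 21, 16, 1.
The distinct values are {0, 1, 16, 21, 25, 36, 40, 45}; there are 8 of them.

8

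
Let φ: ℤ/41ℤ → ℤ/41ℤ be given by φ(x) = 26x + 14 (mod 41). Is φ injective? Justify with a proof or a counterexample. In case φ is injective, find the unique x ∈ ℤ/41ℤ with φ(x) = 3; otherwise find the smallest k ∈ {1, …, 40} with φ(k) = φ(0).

39

If φ(a) = φ(b), then 26a ≡ 26b (mod 41). Because gcd(26, 41) = 1, we may cancel 26 to get a ≡ b (mod 41).
Therefore φ is injective.
We now compute 26⁻¹ mod 41 explicitly. Euclid's algorithm: 41 = 1·26 + 15, 26 = 1·15 + 11, 15 = 1·11 + 4, 11 = 2·4 + 3, 4 = 1·3 + 1; back-substituting gives 1 = 30·26 − 19·41, so 26⁻¹ ≡ 30 (mod 41).
Since φ is injective, we find φ⁻¹(3): we need 26x ≡ 3 − 14 ≡ 30 (mod 41). Using 26⁻¹ = 30: x ≡ 30·30 = 900 = 21·41 + 39, so x = 39.
Check: φ(39) = 26·39 + 14 = 1028 = 25·41 + 3 ≡ 3 (mod 41).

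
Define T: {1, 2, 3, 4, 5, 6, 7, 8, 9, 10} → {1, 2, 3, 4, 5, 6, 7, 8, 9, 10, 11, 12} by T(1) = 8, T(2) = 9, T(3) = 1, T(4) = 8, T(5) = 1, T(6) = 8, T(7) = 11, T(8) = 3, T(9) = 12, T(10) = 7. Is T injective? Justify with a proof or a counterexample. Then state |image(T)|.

7

T(1) = 8 = T(4) with 1 ≠ 4, so T is not injective.
The image of T is {1, 3, 7, 8, 9, 11, 12}, which has 7 elements.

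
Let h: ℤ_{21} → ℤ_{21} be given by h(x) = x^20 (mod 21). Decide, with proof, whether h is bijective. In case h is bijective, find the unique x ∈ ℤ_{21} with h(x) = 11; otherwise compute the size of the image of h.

h(2): Repeated squaring mod 21: 2^1 ≡ 2, 2^2 ≡ 2² = 4, 2^4 ≡ 4² = 16, 2^8 ≡ 16² = 256 ≡ 4, 2^16 ≡ 4² = 16. Since 20 = 16 + 4, 2^20 ≡ 16·16: 16·16 = 256 ≡ 4. So 2^20 ≡ 4 (mod 21).
h(5): Repeated squaring mod 21: 5^1 ≡ 5, 5^2 ≡ 5² = 25 ≡ 4, 5^4 ≡ 4² = 16, 5^8 ≡ 16² = 256 ≡ 4, 5^16 ≡ 4² = 16. Since 20 = 16 + 4, 5^20 ≡ 16·16: 16·16 = 256 ≡ 4. So 5^20 ≡ 4 (mod 21).
So h(2) = h(5) = 4 while 2 ≠ 5, thus h is not injective, hence not bijective.
Since h is not bijective, we determine |image(h)|. Computing x^20 mod 21 for each x (by repeated squaring, reducing mod 21 at every step), the values h(0), h(1), …, h(20) are: 0, 1, 4, 9, 16, 4, 15, 7, 1, 18, 16, 16, 18, 1, 7, 15, 4, 16, 9, 4, 1.
The distinct values are {0, 1, 4, 7, 9, 15, 16, 18}; there are 8 of them.

8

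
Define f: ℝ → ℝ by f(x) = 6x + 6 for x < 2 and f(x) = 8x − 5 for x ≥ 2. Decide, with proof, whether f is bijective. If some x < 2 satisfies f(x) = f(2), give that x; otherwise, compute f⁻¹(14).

5/6

Both pieces are strictly increasing (slopes 6 and 8), so each is injective on its own interval.
The left piece maps (−∞, 2) onto (−∞, 18); the right piece maps [2, ∞) onto [11, ∞).
These images overlap. In particular f(2) = 11 (right piece), and solving 6x + 6 = 11 on the left piece gives x = 5/6 < 2.
So f(5/6) = f(2) with 5/6 ≠ 2, and f is not injective, hence not bijective. This x = 5/6 is the requested value below 2.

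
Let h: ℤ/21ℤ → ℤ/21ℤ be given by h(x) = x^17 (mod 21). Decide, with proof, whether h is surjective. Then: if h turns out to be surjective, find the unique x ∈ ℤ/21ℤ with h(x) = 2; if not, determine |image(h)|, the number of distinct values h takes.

11

Computing x^17 mod 21 for each x (by repeated squaring, reducing mod 21 at every step), the values h(0), h(1), …, h(20) are: 0, 1, 11, 12, 16, 17, 6, 7, 8, 18, 19, 2, 3, 13, 14, 15, 4, 5, 9, 10, 20.
Every element of ℤ/21ℤ appears exactly once in this list, so h is a bijection, and in particular surjective.
Since h is surjective, we read off the preimage of 2 from the same table: h(11) = 2, so h⁻¹(2) = 11.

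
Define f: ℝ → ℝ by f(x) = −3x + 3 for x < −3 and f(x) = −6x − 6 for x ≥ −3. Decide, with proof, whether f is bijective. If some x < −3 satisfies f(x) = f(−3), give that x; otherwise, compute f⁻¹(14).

-11/3

Both pieces are strictly decreasing (slopes −3 and −6), so each is injective on its own interval.
The left piece maps (−∞, −3) onto (12, ∞); the right piece maps [−3, ∞) onto (−∞, 12].
Since 12 = 12, the images partition ℝ: f is injective and surjective, hence bijective.
Because the two images are disjoint, no x < −3 has f(x) = f(−3), so we compute f⁻¹(14): 14 lies in (12, ∞), so solve −3x + 3 = 14: x = (14 − 3)/(−3) = −11/3.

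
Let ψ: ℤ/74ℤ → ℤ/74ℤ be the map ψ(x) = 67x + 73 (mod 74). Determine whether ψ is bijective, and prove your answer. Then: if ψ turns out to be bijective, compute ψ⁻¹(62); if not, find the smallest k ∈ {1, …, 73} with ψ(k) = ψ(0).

If ψ(a) = ψ(b), then 67a ≡ 67b (mod 74). Because gcd(67, 74) = 1, we may cancel 67 to get a ≡ b (mod 74).
We now compute 67⁻¹ mod 74 explicitly. Euclid's algorithm: 74 = 1·67 + 7, 67 = 9·7 + 4, 7 = 1·4 + 3, 4 = 1·3 + 1; back-substituting gives 1 = 21·67 − 19·74, so 67⁻¹ ≡ 21 (mod 74).
For any y ∈ ℤ/74ℤ, x = 21(y − 73) mod 74 satisfies ψ(x) = 67·21(y − 73) + 73 ≡ y (since 67·21 ≡ 1 mod 74). So every y has a preimage.
Hence ψ is bijective.
Since ψ is bijective, we compute ψ⁻¹(62): solve 67x + 73 ≡ 62 (mod 74), i.e. 67x ≡ 63 (mod 74).
Multiplying by 67⁻¹ = 21 gives x ≡ 21·63 = 1323 = 17·74 + 65 ≡ 65 (mod 74).
Check: ψ(65) = 67·65 + 73 = 4428 = 59·74 + 62 ≡ 62 (mod 74).

65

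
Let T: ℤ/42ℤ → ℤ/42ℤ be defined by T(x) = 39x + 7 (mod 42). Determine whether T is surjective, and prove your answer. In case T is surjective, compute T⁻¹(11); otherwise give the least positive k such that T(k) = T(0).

14

Since gcd(39, 42) = 3, we have 39x ≡ 0 (mod 3) for all x, so T(x) ≡ 1 (mod 3).
But 0 ≢ 1 (mod 3), so 0 ∈ ℤ/42ℤ has no preimage. Hence T is not surjective.
Since T is not surjective, we find the least positive k with T(k) = T(0): this means 39k ≡ 0 (mod 42), i.e. 42 ∣ 39k. Since gcd(39, 42) = 3, dividing through by 3 this holds exactly when 14 ∣ 13k, and as gcd(13, 14) = 1, exactly when 14 ∣ k.
The smallest positive such k is 14.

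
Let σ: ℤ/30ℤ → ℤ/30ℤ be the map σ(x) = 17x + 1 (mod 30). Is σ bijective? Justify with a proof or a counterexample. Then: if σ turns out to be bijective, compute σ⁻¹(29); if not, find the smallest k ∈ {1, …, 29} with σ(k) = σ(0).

14

Recall: injectivity means: for all a, b in the domain, σ(a) = σ(b) implies a = b.
If σ(a) = σ(b), then 17a ≡ 17b (mod 30). Because gcd(17, 30) = 1, we may cancel 17 to get a ≡ b (mod 30).
We now compute 17⁻¹ mod 30 explicitly. Euclid's algorithm: 30 = 1·17 + 13, 17 = 1·13 + 4, 13 = 3·4 + 1; back-substituting gives 1 = 23·17 − 13·30, so 17⁻¹ ≡ 23 (mod 30).
For any y ∈ ℤ/30ℤ, x = 23(y − 1) mod 30 satisfies σ(x) = 17·23(y − 1) + 1 ≡ y (since 17·23 ≡ 1 mod 30). So every y has a preimage.
So σ is bijective.
Since σ is bijective, we compute σ⁻¹(29): solve 17x + 1 ≡ 29 (mod 30), i.e. 17x ≡ 28 (mod 30).
Multiplying by 17⁻¹ = 23 gives x ≡ 23·28 = 644 = 21·30 + 14 ≡ 14 (mod 30).
Check: σ(14) = 17·14 + 1 = 239 = 7·30 + 29 ≡ 29 (mod 30).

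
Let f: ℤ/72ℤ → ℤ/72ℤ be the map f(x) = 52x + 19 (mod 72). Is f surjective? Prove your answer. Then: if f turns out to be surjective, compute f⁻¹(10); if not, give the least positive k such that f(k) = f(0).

Recall: surjectivity means every element of the codomain has a preimage under f.
Since gcd(52, 72) = 4, we have 52x ≡ 0 (mod 4) for all x, so f(x) ≡ 3 (mod 4).
But 0 ≢ 3 (mod 4), so 0 ∈ ℤ/72ℤ has no preimage. Thus f is not surjective.
Since f is not surjective, we find the least positive k with f(k) = f(0): this means 52k ≡ 0 (mod 72), i.e. 72 ∣ 52k. Since gcd(52, 72) = 4, dividing through by 4 this holds exactly when 18 ∣ 13k, and as gcd(13, 18) = 1, exactly when 18 ∣ k.
The smallest positive such k is 18.

18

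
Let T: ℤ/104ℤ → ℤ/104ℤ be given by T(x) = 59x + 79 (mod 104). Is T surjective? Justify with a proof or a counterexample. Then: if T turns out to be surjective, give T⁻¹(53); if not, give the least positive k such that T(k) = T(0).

Since gcd(59, 104) = 1, 59 is invertible modulo 104. Euclid's algorithm: 104 = 1·59 + 45, 59 = 1·45 + 14, 45 = 3·14 + 3, 14 = 4·3 + 2, 3 = 1·2 + 1; back-substituting gives 1 = 67·59 − 38·104, so 59⁻¹ ≡ 67 (mod 104).
Then y ↦ 67(y − 79) is a two-sided inverse to T, so every y ∈ ℤ/104ℤ has a preimage.
Hence T is surjective.
Since T is surjective, we find T⁻¹(53): we need 59x ≡ 53 − 79 ≡ 78 (mod 104). Using 59⁻¹ = 67: x ≡ 67·78 = 5226 = 50·104 + 26, so x = 26.
Check: T(26) = 59·26 + 79 = 1613 = 15·104 + 53 ≡ 53 (mod 104).

26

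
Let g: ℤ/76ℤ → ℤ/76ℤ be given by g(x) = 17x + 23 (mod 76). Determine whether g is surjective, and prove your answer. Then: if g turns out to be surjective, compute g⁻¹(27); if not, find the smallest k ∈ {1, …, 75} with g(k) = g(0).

36

Since gcd(17, 76) = 1, 17 is invertible modulo 76. Euclid's algorithm: 76 = 4·17 + 8, 17 = 2·8 + 1; back-substituting gives 1 = 9·17 − 2·76, so 17⁻¹ ≡ 9 (mod 76).
For any y ∈ ℤ/76ℤ, x = 9(y − 23) mod 76 satisfies g(x) = 17·9(y − 23) + 23 ≡ y (since 17·9 ≡ 1 mod 76). So every y has a preimage.
Thus g is surjective.
Since g is surjective, we compute g⁻¹(27): solve 17x + 23 ≡ 27 (mod 76), i.e. 17x ≡ 4 (mod 76).
Multiplying by 17⁻¹ = 9 gives x ≡ 9·4 = 36 ≡ 36 (mod 76).
Check: g(36) = 17·36 + 23 = 635 = 8·76 + 27 ≡ 27 (mod 76).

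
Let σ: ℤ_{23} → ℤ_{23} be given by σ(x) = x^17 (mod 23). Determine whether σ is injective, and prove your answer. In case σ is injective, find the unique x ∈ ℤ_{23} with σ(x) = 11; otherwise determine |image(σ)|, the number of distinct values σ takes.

17

Since 23 is prime, the nonzero elements of ℤ_{23} form a cyclic group of order 22.
As gcd(17, 22) = 1, raising to the 17th power is a bijection on this group: if a^17 ≡ b^17 then (ab^{−1})^17 = 1, and the only element of order dividing gcd(17, 22) = 1 is 1, so a = b.
With σ(0) = 0 this makes σ injective on all of ℤ_{23}, hence bijective (finite equal-size domain and codomain). In particular σ is injective.
Since σ is injective, we find the preimage of 11. The inverse of x ↦ x^17 on (ℤ_{23})^× is x ↦ x^13, because 17·13 = 221 = 10·22 + 1 ≡ 1 (mod 22) and x^{22} = 1 for x ≠ 0 (Fermat). So σ⁻¹(11) = 11^13 mod 23.
Repeated squaring mod 23: 11^1 ≡ 11, 11^2 ≡ 11² = 121 ≡ 6, 11^4 ≡ 6² = 36 ≡ 13, 11^8 ≡ 13² = 169 ≡ 8. Since 13 = 8 + 4 + 1, 11^13 ≡ 8·13·11: 8·13 = 104 ≡ 12, then 12·11 = 132 ≡ 17. So 11^13 ≡ 17 (mod 23).
Hence σ⁻¹(11) = 17.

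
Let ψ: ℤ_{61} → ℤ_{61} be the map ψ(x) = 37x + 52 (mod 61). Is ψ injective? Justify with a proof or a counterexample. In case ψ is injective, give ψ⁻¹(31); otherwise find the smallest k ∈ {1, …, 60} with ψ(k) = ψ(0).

If ψ(a) = ψ(b), then 37a ≡ 37b (mod 61). Because gcd(37, 61) = 1, we may cancel 37 to get a ≡ b (mod 61).
So ψ is injective.
We now compute 37⁻¹ mod 61 explicitly. Euclid's algorithm: 61 = 1·37 + 24, 37 = 1·24 + 13, 24 = 1·13 + 11, 13 = 1·11 + 2, 11 = 5·2 + 1; back-substituting gives 1 = 33·37 − 20·61, so 37⁻¹ ≡ 33 (mod 61).
Since ψ is injective, we compute ψ⁻¹(31): solve 37x + 52 ≡ 31 (mod 61), i.e. 37x ≡ 40 (mod 61).
Multiplying by 37⁻¹ = 33 gives x ≡ 33·40 = 1320 = 21·61 + 39 ≡ 39 (mod 61).
Check: ψ(39) = 37·39 + 52 = 1495 = 24·61 + 31 ≡ 31 (mod 61).

39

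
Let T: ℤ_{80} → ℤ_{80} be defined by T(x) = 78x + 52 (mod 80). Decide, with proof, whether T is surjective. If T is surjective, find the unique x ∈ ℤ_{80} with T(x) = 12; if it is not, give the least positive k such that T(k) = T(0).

Since gcd(78, 80) = 2, we have 78x ≡ 0 (mod 2) for all x, so T(x) ≡ 0 (mod 2).
But 1 ≢ 0 (mod 2), so 1 ∈ ℤ_{80} has no preimage. Thus T is not surjective.
Since T is not surjective, we find the least positive k with T(k) = T(0): this means 78k ≡ 0 (mod 80), i.e. 80 ∣ 78k. Since gcd(78, 80) = 2, dividing through by 2 this holds exactly when 40 ∣ 39k, and as gcd(39, 40) = 1, exactly when 40 ∣ k.
The smallest positive such k is 40.

40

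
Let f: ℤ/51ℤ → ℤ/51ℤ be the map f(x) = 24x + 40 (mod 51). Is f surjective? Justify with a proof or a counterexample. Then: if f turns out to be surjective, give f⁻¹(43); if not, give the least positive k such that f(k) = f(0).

Since gcd(24, 51) = 3, we have 24x ≡ 0 (mod 3) for all x, so f(x) ≡ 1 (mod 3).
But 0 ≢ 1 (mod 3), so 0 ∈ ℤ/51ℤ has no preimage. Thus f is not surjective.
Since f is not surjective, we find the least positive k with f(k) = f(0): this means 24k ≡ 0 (mod 51), i.e. 51 ∣ 24k. Since gcd(24, 51) = 3, dividing through by 3 this holds exactly when 17 ∣ 8k, and as gcd(8, 17) = 1, exactly when 17 ∣ k.
The smallest positive such k is 17.

17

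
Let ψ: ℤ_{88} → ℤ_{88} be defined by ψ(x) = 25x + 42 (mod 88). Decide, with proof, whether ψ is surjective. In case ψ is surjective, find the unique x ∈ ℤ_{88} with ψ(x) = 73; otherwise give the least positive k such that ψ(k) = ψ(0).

Since gcd(25, 88) = 1, 25 is invertible modulo 88. Euclid's algorithm: 88 = 3·25 + 13, 25 = 1·13 + 12, 13 = 1·12 + 1; back-substituting gives 1 = 81·25 − 23·88, so 25⁻¹ ≡ 81 (mod 88).
For any y ∈ ℤ_{88}, x = 81(y − 42) mod 88 satisfies ψ(x) = 25·81(y − 42) + 42 ≡ y (since 25·81 ≡ 1 mod 88). So every y has a preimage.
Thus ψ is surjective.
Since ψ is surjective, we compute ψ⁻¹(73): solve 25x + 42 ≡ 73 (mod 88), i.e. 25x ≡ 31 (mod 88).
Multiplying by 25⁻¹ = 81 gives x ≡ 81·31 = 2511 = 28·88 + 47 ≡ 47 (mod 88).
Check: ψ(47) = 25·47 + 42 = 1217 = 13·88 + 73 ≡ 73 (mod 88).

47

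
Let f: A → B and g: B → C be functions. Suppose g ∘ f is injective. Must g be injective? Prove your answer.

not injective

No. Take A = {1, 2, 3}, B = {1, 2, 3, 4, 5, 6}, C = {1, 2, 3, 4, 5, 6}, f(a) = a for each a ∈ A, and g(b) = 5 if b ∈ {5, 6} else g(b) = b.
Then g ∘ f = f is injective (A ⊂ B and f is the inclusion), but g(5) = g(6) = 5 with 5 ≠ 6, so g is not injective.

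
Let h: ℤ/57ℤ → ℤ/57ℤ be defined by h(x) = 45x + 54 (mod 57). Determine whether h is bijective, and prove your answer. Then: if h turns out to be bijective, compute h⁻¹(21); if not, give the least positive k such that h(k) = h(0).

19

We have gcd(45, 57) = 3 > 1. Taking a = 0 and b = 19: h(0) = 54 and h(19) = 45·19 + 54 = 909 ≡ 54 (mod 57).
So h(0) = h(19) while 0 ≠ 19, hence h is not injective, hence not bijective.
Since h is not bijective, we find the least positive k with h(k) = h(0): this means 45k ≡ 0 (mod 57), i.e. 57 ∣ 45k. Since gcd(45, 57) = 3, dividing through by 3 this holds exactly when 19 ∣ 15k, and as gcd(15, 19) = 1, exactly when 19 ∣ k.
The smallest positive such k is 19.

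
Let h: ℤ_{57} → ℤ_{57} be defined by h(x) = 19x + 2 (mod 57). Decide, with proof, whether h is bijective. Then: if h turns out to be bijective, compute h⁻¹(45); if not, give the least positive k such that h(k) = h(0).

We have gcd(19, 57) = 19 > 1. Taking a = 0 and b = 3: h(0) = 2 and h(3) = 19·3 + 2 = 59 ≡ 2 (mod 57).
So h(0) = h(3) while 0 ≠ 3, therefore h is not injective, hence not bijective.
Since h is not bijective, we find the least positive k with h(k) = h(0): this means 19k ≡ 0 (mod 57), i.e. 57 ∣ 19k. Since gcd(19, 57) = 19, dividing through by 19 this holds exactly when 3 ∣ k.
The smallest positive such k is 3.

3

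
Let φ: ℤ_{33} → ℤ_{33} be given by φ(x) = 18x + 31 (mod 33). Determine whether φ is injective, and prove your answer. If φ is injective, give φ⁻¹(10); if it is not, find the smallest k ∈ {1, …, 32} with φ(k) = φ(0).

We have gcd(18, 33) = 3 > 1. Taking a = 0 and b = 11: φ(0) = 31 and φ(11) = 18·11 + 31 = 229 ≡ 31 (mod 33).
So φ(0) = φ(11) while 0 ≠ 11, so φ is not injective.
Since φ is not injective, we find the least positive k with φ(k) = φ(0): this means 18k ≡ 0 (mod 33), i.e. 33 ∣ 18k. Since gcd(18, 33) = 3, dividing through by 3 this holds exactly when 11 ∣ 6k, and as gcd(6, 11) = 1, exactly when 11 ∣ k.
The smallest positive such k is 11.

11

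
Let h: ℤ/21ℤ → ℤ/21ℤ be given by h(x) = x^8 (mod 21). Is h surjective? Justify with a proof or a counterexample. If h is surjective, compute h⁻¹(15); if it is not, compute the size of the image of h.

8

h(2): Repeated squaring mod 21: 2^1 ≡ 2, 2^2 ≡ 2² = 4, 2^4 ≡ 4² = 16, 2^8 ≡ 16² = 256 ≡ 4. So 2^8 ≡ 4 (mod 21).
h(5): Repeated squaring mod 21: 5^1 ≡ 5, 5^2 ≡ 5² = 25 ≡ 4, 5^4 ≡ 4² = 16, 5^8 ≡ 16² = 256 ≡ 4. So 5^8 ≡ 4 (mod 21).
So h(2) = h(5) = 4 while 2 ≠ 5, therefore h is not injective.
A non-injective map from the 21-element set ℤ/21ℤ to itself takes at most 20 distinct values, so it cannot be surjective. Thus h is not surjective.
Since h is not surjective, we determine |image(h)|. Computing x^8 mod 21 for each x (by repeated squaring, reducing mod 21 at every step), the values h(0), h(1), …, h(20) are: 0, 1, 4, 9, 16, 4, 15, 7, 1, 18, 16, 16, 18, 1, 7, 15, 4, 16, 9, 4, 1.
The distinct values are {0, 1, 4, 7, 9, 15, 16, 18}; there are 8 of them.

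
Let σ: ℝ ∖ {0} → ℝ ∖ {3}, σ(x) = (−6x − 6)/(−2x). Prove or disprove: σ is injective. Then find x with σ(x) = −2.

-3/5

Suppose σ(a) = σ(b). Cross-multiplying: (−6a − 6)(−2b) = (−6b − 6)(−2a).
Expanding both sides and cancelling the symmetric terms leaves −12·(a − b) = 0. Since −12 ≠ 0, a = b. Therefore σ is injective.
Solving σ(x) = −2: cross-multiplying gives −6x − 6 = −2(−2x), which rearranges to −10x = 6, so x = −3/5.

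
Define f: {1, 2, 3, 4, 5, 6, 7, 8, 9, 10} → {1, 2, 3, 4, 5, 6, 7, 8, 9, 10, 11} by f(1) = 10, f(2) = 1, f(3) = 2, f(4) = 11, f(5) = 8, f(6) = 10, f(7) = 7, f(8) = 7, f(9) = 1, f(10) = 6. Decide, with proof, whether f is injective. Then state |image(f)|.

f(1) = 10 = f(6) with 1 ≠ 6, so f is not injective.
The image of f is {1, 2, 6, 7, 8, 10, 11}, which has 7 elements.

7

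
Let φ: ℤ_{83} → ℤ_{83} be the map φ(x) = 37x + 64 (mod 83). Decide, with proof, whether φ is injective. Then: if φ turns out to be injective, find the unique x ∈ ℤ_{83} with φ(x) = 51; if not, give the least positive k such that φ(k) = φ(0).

Recall: φ is injective when φ(u) = φ(v) forces u = v.
If φ(u) = φ(v), then 37u ≡ 37v (mod 83). Because gcd(37, 83) = 1, we may cancel 37 to get u ≡ v (mod 83).
Thus φ is injective.
We now compute 37⁻¹ mod 83 explicitly. Euclid's algorithm: 83 = 2·37 + 9, 37 = 4·9 + 1; back-substituting gives 1 = 9·37 − 4·83, so 37⁻¹ ≡ 9 (mod 83).
Since φ is injective, we find φ⁻¹(51): we need 37x ≡ 51 − 64 ≡ 70 (mod 83). Using 37⁻¹ = 9: x ≡ 9·70 = 630 = 7·83 + 49, so x = 49.
Check: φ(49) = 37·49 + 64 = 1877 = 22·83 + 51 ≡ 51 (mod 83).

49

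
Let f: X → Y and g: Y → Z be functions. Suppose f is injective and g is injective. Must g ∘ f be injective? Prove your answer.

injective

Suppose (g ∘ f)(x_1) = (g ∘ f)(x_2), i.e. g(f(x_1)) = g(f(x_2)).
Since g is injective, f(x_1) = f(x_2). Since f is injective, x_1 = x_2. So g ∘ f is injective.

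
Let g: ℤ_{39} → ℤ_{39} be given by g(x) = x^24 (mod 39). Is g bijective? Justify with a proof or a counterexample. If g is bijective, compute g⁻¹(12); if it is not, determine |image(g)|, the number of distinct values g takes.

4

g(1) = 1^24 = 1.
g(2): Repeated squaring mod 39: 2^1 ≡ 2, 2^2 ≡ 2² = 4, 2^4 ≡ 4² = 16, 2^8 ≡ 16² = 256 ≡ 22, 2^16 ≡ 22² = 484 ≡ 16. Since 24 = 16 + 8, 2^24 ≡ 16·22: 16·22 = 352 ≡ 1. So 2^24 ≡ 1 (mod 39).
So g(1) = g(2) = 1 while 1 ≠ 2, thus g is not injective, hence not bijective.
Since g is not bijective, we determine |image(g)|. Computing x^24 mod 39 for each x (by repeated squaring, reducing mod 39 at every step), the values g(0), g(1), …, g(38) are: 0, 1, 1, 27, 1, 1, 27, 1, 1, 27, 1, 1, 27, 13, 1, 27, 1, 1, 27, 1, 1, 27, 1, 1, 27, 1, 13, 27, 1, 1, 27, 1, 1, 27, 1, 1, 27, 1, 1.
The distinct values are {0, 1, 13, 27}; there are 4 of them.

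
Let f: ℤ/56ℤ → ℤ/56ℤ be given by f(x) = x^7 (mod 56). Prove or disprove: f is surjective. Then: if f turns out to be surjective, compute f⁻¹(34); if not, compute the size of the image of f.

35

f(0) = 0^7 = 0.
f(14): Repeated squaring mod 56: 14^1 ≡ 14, 14^2 ≡ 14² = 196 ≡ 28, 14^4 ≡ 28² = 784 ≡ 0. Since 7 = 4 + 2 + 1, 14^7 ≡ 0·28·14: 0·28 = 0, then 0·14 = 0. So 14^7 ≡ 0 (mod 56).
So f(0) = f(14) = 0 while 0 ≠ 14, therefore f is not injective.
A non-injective map from the 56-element set ℤ/56ℤ to itself takes at most 55 distinct values, so it cannot be surjective. Therefore f is not surjective.
Since f is not surjective, we determine |image(f)|. Computing x^7 mod 56 for each x (by repeated squaring, reducing mod 56 at every step), the values f(0), f(1), …, f(55) are: 0, 1, 16, 3, 32, 5, 48, 7, 8, 9, 24, 11, 40, 13, 0, 15, 16, 17, 32, 19, 48, 21, 8, 23, 24, 25, 40, 27, 0, 29, 16, 31, 32, 33, 48, 35, 8, 37, 24, 39, 40, 41, 0, 43, 16, 45, 32, 47, 48, 49, 8, 51, 24, 53, 40, 55.
The distinct values are {0, 1, 3, 5, 7, 8, 9, 11, 13, 15, 16, 17, 19, 21, 23, 24, 25, 27, 29, 31, 32, 33, 35, 37, 39, 40, 41, 43, 45, 47, 48, 49, 51, 53, 55}; there are 35 of them.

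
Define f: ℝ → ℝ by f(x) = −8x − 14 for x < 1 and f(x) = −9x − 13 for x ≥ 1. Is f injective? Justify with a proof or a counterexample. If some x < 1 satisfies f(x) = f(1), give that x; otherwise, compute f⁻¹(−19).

Both pieces are strictly decreasing (slopes −8 and −9), so each is injective on its own interval.
The left piece maps (−∞, 1) onto (−22, ∞); the right piece maps [1, ∞) onto (−∞, −22].
These images are disjoint, so no value is attained by both pieces. Thus f is injective.
Because the two images are disjoint, no x < 1 has f(x) = f(1), so we compute f⁻¹(−19): −19 lies in (−22, ∞), so solve −8x − 14 = −19: x = (−19 + 14)/(−8) = 5/8.

5/8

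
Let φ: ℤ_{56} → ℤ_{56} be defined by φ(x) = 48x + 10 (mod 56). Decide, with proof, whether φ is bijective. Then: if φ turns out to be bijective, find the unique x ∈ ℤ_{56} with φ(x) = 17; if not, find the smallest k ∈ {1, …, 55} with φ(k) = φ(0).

We have gcd(48, 56) = 8 > 1. Taking s = 0 and t = 7: φ(0) = 10 and φ(7) = 48·7 + 10 = 346 ≡ 10 (mod 56).
So φ(0) = φ(7) while 0 ≠ 7, thus φ is not injective, hence not bijective.
Since φ is not bijective, we find the least positive k with φ(k) = φ(0): this means 48k ≡ 0 (mod 56), i.e. 56 ∣ 48k. Since gcd(48, 56) = 8, dividing through by 8 this holds exactly when 7 ∣ 6k, and as gcd(6, 7) = 1, exactly when 7 ∣ k.
The smallest positive such k is 7.

7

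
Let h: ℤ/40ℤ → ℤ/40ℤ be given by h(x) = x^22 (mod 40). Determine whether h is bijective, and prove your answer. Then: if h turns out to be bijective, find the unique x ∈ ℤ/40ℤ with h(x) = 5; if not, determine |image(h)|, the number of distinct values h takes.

h(4): Repeated squaring mod 40: 4^1 ≡ 4, 4^2 ≡ 4² = 16, 4^4 ≡ 16² = 256 ≡ 16, 4^8 ≡ 16² = 256 ≡ 16, 4^16 ≡ 16² = 256 ≡ 16. Since 22 = 16 + 4 + 2, 4^22 ≡ 16·16·16: 16·16 = 256 ≡ 16, then 16·16 = 256 ≡ 16. So 4^22 ≡ 16 (mod 40).
h(6): Repeated squaring mod 40: 6^1 ≡ 6, 6^2 ≡ 6² = 36, 6^4 ≡ 36² = 1296 ≡ 16, 6^8 ≡ 16² = 256 ≡ 16, 6^16 ≡ 16² = 256 ≡ 16. Since 22 = 16 + 4 + 2, 6^22 ≡ 16·16·36: 16·16 = 256 ≡ 16, then 16·36 = 576 ≡ 16. So 6^22 ≡ 16 (mod 40).
So h(4) = h(6) = 16 while 4 ≠ 6, therefore h is not injective, hence not bijective.
Since h is not bijective, we determine |image(h)|. Computing x^22 mod 40 for each x (by repeated squaring, reducing mod 40 at every step), the values h(0), h(1), …, h(39) are: 0, 1, 24, 9, 16, 25, 16, 9, 24, 1, 0, 1, 24, 9, 16, 25, 16, 9, 24, 1, 0, 1, 24, 9, 16, 25, 16, 9, 24, 1, 0, 1, 24, 9, 16, 25, 16, 9, 24, 1.
The distinct values are {0, 1, 9, 16, 24, 25}; there are 6 of them.

6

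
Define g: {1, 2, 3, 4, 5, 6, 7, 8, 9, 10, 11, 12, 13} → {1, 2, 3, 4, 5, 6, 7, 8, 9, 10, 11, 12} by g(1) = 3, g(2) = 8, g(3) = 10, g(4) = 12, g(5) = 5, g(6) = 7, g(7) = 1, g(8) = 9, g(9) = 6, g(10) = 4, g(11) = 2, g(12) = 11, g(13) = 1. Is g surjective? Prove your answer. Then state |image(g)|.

Every element of the codomain has a preimage: 1 = g(7), 2 = g(11), 3 = g(1), 4 = g(10), 5 = g(5), 6 = g(9), 7 = g(6), 8 = g(2), 9 = g(8), 10 = g(3), 11 = g(12), 12 = g(4).
So g is surjective.
The image of g is {1, 2, 3, 4, 5, 6, 7, 8, 9, 10, 11, 12}, which has 12 elements.

12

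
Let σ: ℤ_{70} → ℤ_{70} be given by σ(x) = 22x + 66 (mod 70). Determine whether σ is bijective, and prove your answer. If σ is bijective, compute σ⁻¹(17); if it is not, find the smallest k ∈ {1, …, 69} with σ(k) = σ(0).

We have gcd(22, 70) = 2 > 1. Taking s = 0 and t = 35: σ(0) = 66 and σ(35) = 22·35 + 66 = 836 ≡ 66 (mod 70).
So σ(0) = σ(35) while 0 ≠ 35, thus σ is not injective, hence not bijective.
Since σ is not bijective, we find the least positive k with σ(k) = σ(0): this means 22k ≡ 0 (mod 70), i.e. 70 ∣ 22k. Since gcd(22, 70) = 2, dividing through by 2 this holds exactly when 35 ∣ 11k, and as gcd(11, 35) = 1, exactly when 35 ∣ k.
The smallest positive such k is 35.

35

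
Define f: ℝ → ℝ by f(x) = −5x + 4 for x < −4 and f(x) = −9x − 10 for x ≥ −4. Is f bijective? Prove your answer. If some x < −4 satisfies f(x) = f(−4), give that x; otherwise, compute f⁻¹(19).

Both pieces are strictly decreasing (slopes −5 and −9), so each is injective on its own interval.
The left piece maps (−∞, −4) onto (24, ∞); the right piece maps [−4, ∞) onto (−∞, 26].
These images overlap. In particular f(−4) = 26 (right piece), and solving −5x + 4 = 26 on the left piece gives x = −22/5 < −4.
So f(−22/5) = f(−4) with −22/5 ≠ −4, and f is not injective, hence not bijective. This x = −22/5 is the requested value below −4.

-22/5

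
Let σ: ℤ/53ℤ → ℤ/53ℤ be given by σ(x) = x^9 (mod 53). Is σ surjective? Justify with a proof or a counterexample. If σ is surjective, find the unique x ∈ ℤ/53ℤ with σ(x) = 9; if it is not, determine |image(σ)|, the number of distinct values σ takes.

40

Since 53 is prime, the nonzero elements of ℤ/53ℤ form a cyclic group of order 52.
As gcd(9, 52) = 1, raising to the 9th power is a bijection on this group: if a^9 ≡ b^9 then (ab^{−1})^9 = 1, and the only element of order dividing gcd(9, 52) = 1 is 1, so a = b.
With σ(0) = 0 this makes σ injective on all of ℤ/53ℤ, hence bijective (finite equal-size domain and codomain). In particular σ is surjective.
Since σ is surjective, we find the preimage of 9. The inverse of x ↦ x^9 on (ℤ/53ℤ)^× is x ↦ x^29, because 9·29 = 261 = 5·52 + 1 ≡ 1 (mod 52) and x^{52} = 1 for x ≠ 0 (Fermat). So σ⁻¹(9) = 9^29 mod 53.
Repeated squaring mod 53: 9^1 ≡ 9, 9^2 ≡ 9² = 81 ≡ 28, 9^4 ≡ 28² = 784 ≡ 42, 9^8 ≡ 42² = 1764 ≡ 15, 9^16 ≡ 15² = 225 ≡ 13. Since 29 = 16 + 8 + 4 + 1, 9^29 ≡ 13·15·42·9: 13·15 = 195 ≡ 36, then 36·42 = 1512 ≡ 28, then 28·9 = 252 ≡ 40. So 9^29 ≡ 40 (mod 53).
Hence σ⁻¹(9) = 40.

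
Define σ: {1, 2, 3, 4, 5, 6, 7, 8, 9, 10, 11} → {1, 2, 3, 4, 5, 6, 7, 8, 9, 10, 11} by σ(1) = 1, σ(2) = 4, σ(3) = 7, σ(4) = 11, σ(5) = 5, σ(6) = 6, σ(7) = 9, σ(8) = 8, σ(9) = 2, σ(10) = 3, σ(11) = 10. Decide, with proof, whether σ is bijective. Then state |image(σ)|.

The values 1, 4, 7, 11, 5, 6, 9, 8, 2, 3, 10 are a permutation of {1, 2, 3, 4, 5, 6, 7, 8, 9, 10, 11}: each element appears exactly once.
So σ is injective and surjective, hence bijective.
The image of σ is {1, 2, 3, 4, 5, 6, 7, 8, 9, 10, 11}, which has 11 elements.

11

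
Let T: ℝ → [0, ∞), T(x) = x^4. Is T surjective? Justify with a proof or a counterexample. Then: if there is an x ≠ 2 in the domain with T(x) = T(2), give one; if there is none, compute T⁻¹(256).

For any y ∈ [0, ∞), x = y^{1/4} ∈ ℝ satisfies x^4 = y, so T is surjective.
For the follow-up, such an x exists: taking x = −2 ∈ ℝ gives T(−2) = 16 = T(2) with −2 ≠ 2.

-2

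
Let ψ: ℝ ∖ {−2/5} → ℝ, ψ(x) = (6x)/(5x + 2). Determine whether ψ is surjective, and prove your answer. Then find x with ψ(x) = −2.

-1/4

If ψ(x) = 6/5, cross-multiplying gives 5(6x) = 6(5x + 2), which simplifies to 0 = 12 — false.  So 6/5 has no preimage and ψ is not surjective.
Solving ψ(x) = −2: cross-multiplying gives 6x = −2(5x + 2), which rearranges to 16x = −4, so x = −1/4.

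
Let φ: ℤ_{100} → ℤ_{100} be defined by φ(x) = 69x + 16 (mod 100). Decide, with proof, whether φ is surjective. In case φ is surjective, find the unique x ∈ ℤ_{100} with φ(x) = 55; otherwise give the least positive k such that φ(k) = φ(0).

Since gcd(69, 100) = 1, 69 is invertible modulo 100. Euclid's algorithm: 100 = 1·69 + 31, 69 = 2·31 + 7, 31 = 4·7 + 3, 7 = 2·3 + 1; back-substituting gives 1 = 29·69 − 20·100, so 69⁻¹ ≡ 29 (mod 100).
Then y ↦ 29(y − 16) is a two-sided inverse to φ, so every y ∈ ℤ_{100} has a preimage.
Hence φ is surjective.
Since φ is surjective, we find φ⁻¹(55): we need 69x ≡ 55 − 16 ≡ 39 (mod 100). Using 69⁻¹ = 29: x ≡ 29·39 = 1131 = 11·100 + 31, so x = 31.
Check: φ(31) = 69·31 + 16 = 2155 = 21·100 + 55 ≡ 55 (mod 100).

31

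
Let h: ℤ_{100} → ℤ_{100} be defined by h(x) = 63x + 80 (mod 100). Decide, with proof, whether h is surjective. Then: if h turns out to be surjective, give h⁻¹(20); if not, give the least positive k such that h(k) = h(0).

Since gcd(63, 100) = 1, 63 is invertible modulo 100. Euclid's algorithm: 100 = 1·63 + 37, 63 = 1·37 + 26, 37 = 1·26 + 11, 26 = 2·11 + 4, 11 = 2·4 + 3, 4 = 1·3 + 1; back-substituting gives 1 = 27·63 − 17·100, so 63⁻¹ ≡ 27 (mod 100).
Then y ↦ 27(y − 80) is a two-sided inverse to h, so every y ∈ ℤ_{100} has a preimage.
Therefore h is surjective.
Since h is surjective, we compute h⁻¹(20): solve 63x + 80 ≡ 20 (mod 100), i.e. 63x ≡ 40 (mod 100).
Multiplying by 63⁻¹ = 27 gives x ≡ 27·40 = 1080 = 10·100 + 80 ≡ 80 (mod 100).
Check: h(80) = 63·80 + 80 = 5120 = 51·100 + 20 ≡ 20 (mod 100).

80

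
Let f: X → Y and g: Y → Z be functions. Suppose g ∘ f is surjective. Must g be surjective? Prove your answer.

surjective

Let c ∈ Z. Since g ∘ f is surjective, some a ∈ X has g(f(a)) = c. Then b = f(a) ∈ Y satisfies g(b) = c. So g is surjective.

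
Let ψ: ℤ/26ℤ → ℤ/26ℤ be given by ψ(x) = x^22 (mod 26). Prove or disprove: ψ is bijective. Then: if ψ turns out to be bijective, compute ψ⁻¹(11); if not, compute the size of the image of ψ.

14

ψ(12): Repeated squaring mod 26: 12^1 ≡ 12, 12^2 ≡ 12² = 144 ≡ 14, 12^4 ≡ 14² = 196 ≡ 14, 12^8 ≡ 14² = 196 ≡ 14, 12^16 ≡ 14² = 196 ≡ 14. Since 22 = 16 + 4 + 2, 12^22 ≡ 14·14·14: 14·14 = 196 ≡ 14, then 14·14 = 196 ≡ 14. So 12^22 ≡ 14 (mod 26).
ψ(14): Repeated squaring mod 26: 14^1 ≡ 14, 14^2 ≡ 14² = 196 ≡ 14, 14^4 ≡ 14² = 196 ≡ 14, 14^8 ≡ 14² = 196 ≡ 14, 14^16 ≡ 14² = 196 ≡ 14. Since 22 = 16 + 4 + 2, 14^22 ≡ 14·14·14: 14·14 = 196 ≡ 14, then 14·14 = 196 ≡ 14. So 14^22 ≡ 14 (mod 26).
So ψ(12) = ψ(14) = 14 while 12 ≠ 14, so ψ is not injective, hence not bijective.
Since ψ is not bijective, we determine |image(ψ)|. Computing x^22 mod 26 for each x (by repeated squaring, reducing mod 26 at every step), the values ψ(0), ψ(1), …, ψ(25) are: 0, 1, 10, 3, 22, 25, 4, 17, 12, 9, 16, 23, 14, 13, 14, 23, 16, 9, 12, 17, 4, 25, 22, 3, 10, 1.
The distinct values are {0, 1, 3, 4, 9, 10, 12, 13, 14, 16, 17, 22, 23, 25}; there are 14 of them.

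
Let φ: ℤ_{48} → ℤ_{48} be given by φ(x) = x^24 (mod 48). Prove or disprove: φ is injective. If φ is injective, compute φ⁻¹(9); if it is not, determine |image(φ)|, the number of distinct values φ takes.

φ(2): Repeated squaring mod 48: 2^1 ≡ 2, 2^2 ≡ 2² = 4, 2^4 ≡ 4² = 16, 2^8 ≡ 16² = 256 ≡ 16, 2^16 ≡ 16² = 256 ≡ 16. Since 24 = 16 + 8, 2^24 ≡ 16·16: 16·16 = 256 ≡ 16. So 2^24 ≡ 16 (mod 48).
φ(4): Repeated squaring mod 48: 4^1 ≡ 4, 4^2 ≡ 4² = 16, 4^4 ≡ 16² = 256 ≡ 16, 4^8 ≡ 16² = 256 ≡ 16, 4^16 ≡ 16² = 256 ≡ 16. Since 24 = 16 + 8, 4^24 ≡ 16·16: 16·16 = 256 ≡ 16. So 4^24 ≡ 16 (mod 48).
So φ(2) = φ(4) = 16 while 2 ≠ 4, thus φ is not injective.
Since φ is not injective, we determine |image(φ)|. Computing x^24 mod 48 for each x (by repeated squaring, reducing mod 48 at every step), the values φ(0), φ(1), …, φ(47) are: 0, 1, 16, 33, 16, 1, 0, 1, 16, 33, 16, 1, 0, 1, 16, 33, 16, 1, 0, 1, 16, 33, 16, 1, 0, 1, 16, 33, 16, 1, 0, 1, 16, 33, 16, 1, 0, 1, 16, 33, 16, 1, 0, 1, 16, 33, 16, 1.
The distinct values are {0, 1, 16, 33}; there are 4 of them.

4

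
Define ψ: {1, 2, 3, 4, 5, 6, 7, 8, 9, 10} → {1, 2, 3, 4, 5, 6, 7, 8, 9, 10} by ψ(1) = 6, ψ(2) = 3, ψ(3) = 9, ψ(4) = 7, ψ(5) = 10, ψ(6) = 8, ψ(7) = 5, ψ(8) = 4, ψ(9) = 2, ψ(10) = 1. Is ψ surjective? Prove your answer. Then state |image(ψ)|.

Every element of the codomain has a preimage: 1 = ψ(10), 2 = ψ(9), 3 = ψ(2), 4 = ψ(8), 5 = ψ(7), 6 = ψ(1), 7 = ψ(4), 8 = ψ(6), 9 = ψ(3), 10 = ψ(5).
Therefore ψ is surjective.
The image of ψ is {1, 2, 3, 4, 5, 6, 7, 8, 9, 10}, which has 10 elements.

10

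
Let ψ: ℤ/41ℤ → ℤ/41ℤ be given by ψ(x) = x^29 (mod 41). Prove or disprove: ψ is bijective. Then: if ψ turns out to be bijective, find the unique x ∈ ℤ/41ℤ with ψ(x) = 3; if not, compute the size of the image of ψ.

38

Since 41 is prime, the nonzero elements of ℤ/41ℤ form a cyclic group of order 40.
As gcd(29, 40) = 1, raising to the 29th power is a bijection on this group: if a^29 ≡ b^29 then (ab^{−1})^29 = 1, and the only element of order dividing gcd(29, 40) = 1 is 1, so a = b.
With ψ(0) = 0 this makes ψ injective on all of ℤ/41ℤ, hence bijective (finite equal-size domain and codomain). In particular ψ is bijective.
Since ψ is bijective, we find the preimage of 3. The inverse of x ↦ x^29 on (ℤ/41ℤ)^× is x ↦ x^29, because 29·29 = 841 = 21·40 + 1 ≡ 1 (mod 40) and x^{40} = 1 for x ≠ 0 (Fermat). So ψ⁻¹(3) = 3^29 mod 41.
Repeated squaring mod 41: 3^1 ≡ 3, 3^2 ≡ 3² = 9, 3^4 ≡ 9² = 81 ≡ 40, 3^8 ≡ 40² = 1600 ≡ 1, 3^16 ≡ 1² = 1. Since 29 = 16 + 8 + 4 + 1, 3^29 ≡ 1·1·40·3: 1·1 = 1, then 1·40 = 40, then 40·3 = 120 ≡ 38. So 3^29 ≡ 38 (mod 41).
Hence ψ⁻¹(3) = 38.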